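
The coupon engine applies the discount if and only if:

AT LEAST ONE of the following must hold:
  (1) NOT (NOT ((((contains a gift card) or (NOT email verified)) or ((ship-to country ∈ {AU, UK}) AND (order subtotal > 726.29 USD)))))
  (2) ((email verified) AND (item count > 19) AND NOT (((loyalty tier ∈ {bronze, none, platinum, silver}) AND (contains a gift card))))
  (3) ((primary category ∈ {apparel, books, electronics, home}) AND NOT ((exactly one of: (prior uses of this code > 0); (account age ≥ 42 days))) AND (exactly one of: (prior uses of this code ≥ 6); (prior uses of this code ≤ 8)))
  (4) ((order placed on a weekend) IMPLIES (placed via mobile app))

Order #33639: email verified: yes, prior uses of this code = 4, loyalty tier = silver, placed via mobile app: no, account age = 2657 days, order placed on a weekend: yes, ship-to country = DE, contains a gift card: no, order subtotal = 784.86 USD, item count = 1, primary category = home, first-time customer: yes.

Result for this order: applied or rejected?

Applied

Atomic conditions:
  contains a gift card: no → false
  NOT email verified: yes → false
  ship-to country ∈ {AU, UK}: DE is not in the set → false
  order subtotal > 726.29 USD: 784.86 > 726.29 is true
  email verified: yes → true
  item count > 19: 1 > 19 is false
  loyalty tier ∈ {bronze, none, platinum, silver}: silver is in the set → true
  primary category ∈ {apparel, books, electronics, home}: home is in the set → true
  prior uses of this code > 0: 4 > 0 is true
  account age ≥ 42 days: 2657 ≥ 42 is true
  prior uses of this code ≥ 6: 4 ≥ 6 is false
  prior uses of this code ≤ 8: 4 ≤ 8 is true
  order placed on a weekend: yes → true
  placed via mobile app: no → false
Combine:
[1.1.1.1] false OR false = false
[1.1.1.2] false AND true = false
[1.1.1] false OR false = false
[1.1] NOT false = true
[1] NOT true = false
[2.3.1] true AND false = false
[2.3] NOT false = true
[2] true AND false AND true = false
[3.2.1] exactly-one(true, true) = false
[3.2] NOT false = true
[3.3] exactly-one(false, true) = true
[3] true AND true AND true = true
[4] true → false = false
[root] false OR false OR true OR false = true
Overall: true → applied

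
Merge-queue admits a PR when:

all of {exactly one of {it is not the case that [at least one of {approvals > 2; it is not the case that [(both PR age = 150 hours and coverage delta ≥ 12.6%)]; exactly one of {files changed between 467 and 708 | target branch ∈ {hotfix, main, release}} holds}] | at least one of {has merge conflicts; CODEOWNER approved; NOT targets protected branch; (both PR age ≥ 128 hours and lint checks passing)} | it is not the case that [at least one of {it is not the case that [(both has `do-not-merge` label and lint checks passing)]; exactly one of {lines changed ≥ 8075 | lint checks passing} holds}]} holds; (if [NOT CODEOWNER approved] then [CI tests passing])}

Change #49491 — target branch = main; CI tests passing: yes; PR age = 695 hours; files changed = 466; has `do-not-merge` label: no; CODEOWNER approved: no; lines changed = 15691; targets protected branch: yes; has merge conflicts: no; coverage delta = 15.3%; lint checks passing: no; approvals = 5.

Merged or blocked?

Blocked

Atomic conditions:
  approvals > 2: 5 > 2 is true
  PR age = 150 hours: 695 == 150 is false
  coverage delta ≥ 12.6%: 15.3 ≥ 12.6 is true
  files changed between 467 and 708: 466 in [467, 708] is false
  target branch ∈ {hotfix, main, release}: main is in the set → true
  has merge conflicts: no → false
  CODEOWNER approved: no → false
  NOT targets protected branch: yes → false
  PR age ≥ 128 hours: 695 ≥ 128 is true
  lint checks passing: no → false
  has `do-not-merge` label: no → false
  lines changed ≥ 8075: 15691 ≥ 8075 is true
  NOT CODEOWNER approved: no → true
  CI tests passing: yes → true
Combine:
[1.1.1.2.1] false AND true = false
[1.1.1.2] NOT false = true
[1.1.1.3] exactly-one(false, true) = true
[1.1.1] true OR true OR true = true
[1.1] NOT true = false
[1.2.4] true AND false = false
[1.2] false OR false OR false OR false = false
[1.3.1.1.1] false AND false = false
[1.3.1.1] NOT false = true
[1.3.1.2] exactly-one(true, false) = true
[1.3.1] true OR true = true
[1.3] NOT true = false
[1] exactly-one(false, false, false) = false
[2] true → true = true
[root] false AND true = false
Overall: false → blocked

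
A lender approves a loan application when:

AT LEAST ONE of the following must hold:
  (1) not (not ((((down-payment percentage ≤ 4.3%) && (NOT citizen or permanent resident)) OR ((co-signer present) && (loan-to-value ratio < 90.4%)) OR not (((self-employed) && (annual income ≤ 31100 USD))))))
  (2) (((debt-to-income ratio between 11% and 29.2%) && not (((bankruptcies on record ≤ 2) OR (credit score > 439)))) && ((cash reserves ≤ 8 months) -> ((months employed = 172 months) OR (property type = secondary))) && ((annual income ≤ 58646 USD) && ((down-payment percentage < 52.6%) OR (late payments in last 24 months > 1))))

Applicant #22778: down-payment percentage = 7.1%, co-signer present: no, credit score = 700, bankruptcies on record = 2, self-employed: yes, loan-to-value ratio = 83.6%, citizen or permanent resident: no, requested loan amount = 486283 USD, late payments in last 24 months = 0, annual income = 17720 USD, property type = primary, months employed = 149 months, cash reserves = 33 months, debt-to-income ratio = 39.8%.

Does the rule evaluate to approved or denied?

Denied

Atomic conditions:
  down-payment percentage ≤ 4.3%: 7.1 ≤ 4.3 is false
  NOT citizen or permanent resident: no → true
  co-signer present: no → false
  loan-to-value ratio < 90.4%: 83.6 < 90.4 is true
  self-employed: yes → true
  annual income ≤ 31100 USD: 17720 ≤ 31100 is true
  debt-to-income ratio between 11% and 29.2%: 39.8 in [11, 29.2] is false
  bankruptcies on record ≤ 2: 2 ≤ 2 is true
  credit score > 439: 700 > 439 is true
  cash reserves ≤ 8 months: 33 ≤ 8 is false
  months employed = 172 months: 149 == 172 is false
  property type = secondary: primary == secondary is false
  annual income ≤ 58646 USD: 17720 ≤ 58646 is true
  down-payment percentage < 52.6%: 7.1 < 52.6 is true
  late payments in last 24 months > 1: 0 > 1 is false
Combine:
[1.1.1.1] false AND true = false
[1.1.1.2] false AND true = false
[1.1.1.3.1] true AND true = true
[1.1.1.3] NOT true = false
[1.1.1] false OR false OR false = false
[1.1] NOT false = true
[1] NOT true = false
[2.1.2.1] true OR true = true
[2.1.2] NOT true = false
[2.1] false AND false = false
[2.2.2] false OR false = false
[2.2] false → false (antecedent false ⇒ implication holds) = true
[2.3.2] true OR false = true
[2.3] true AND true = true
[2] false AND true AND true = false
[root] false OR false = false
Overall: false → denied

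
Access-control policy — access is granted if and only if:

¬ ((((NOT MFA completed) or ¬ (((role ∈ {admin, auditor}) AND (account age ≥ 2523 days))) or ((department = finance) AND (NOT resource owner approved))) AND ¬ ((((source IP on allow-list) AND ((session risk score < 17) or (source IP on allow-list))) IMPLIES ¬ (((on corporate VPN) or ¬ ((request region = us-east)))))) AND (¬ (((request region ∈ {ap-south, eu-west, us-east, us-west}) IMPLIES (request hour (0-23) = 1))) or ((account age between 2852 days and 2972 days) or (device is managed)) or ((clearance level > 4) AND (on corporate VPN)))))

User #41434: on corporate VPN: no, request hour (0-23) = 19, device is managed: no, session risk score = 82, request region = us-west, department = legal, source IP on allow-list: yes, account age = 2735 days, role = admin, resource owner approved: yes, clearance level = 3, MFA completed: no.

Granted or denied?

Atomic conditions:
  NOT MFA completed: no → true
  role ∈ {admin, auditor}: admin is in the set → true
  account age ≥ 2523 days: 2735 ≥ 2523 is true
  department = finance: legal == finance is false
  NOT resource owner approved: yes → false
  source IP on allow-list: yes → true
  session risk score < 17: 82 < 17 is false
  on corporate VPN: no → false
  request region = us-east: us-west == us-east is false
  request region ∈ {ap-south, eu-west, us-east, us-west}: us-west is in the set → true
  request hour (0-23) = 1: 19 == 1 is false
  account age between 2852 days and 2972 days: 2735 in [2852, 2972] is false
  device is managed: no → false
  clearance level > 4: 3 > 4 is false
Combine:
[1.1.2.1] true AND true = true
[1.1.2] NOT true = false
[1.1.3] false AND false = false
[1.1] true OR false OR false = true
[1.2.1.1.2] false OR true = true
[1.2.1.1] true AND true = true
[1.2.1.2.1.2] NOT false = true
[1.2.1.2.1] false OR true = true
[1.2.1.2] NOT true = false
[1.2.1] true → false = false
[1.2] NOT false = true
[1.3.1.1] true → false = false
[1.3.1] NOT false = true
[1.3.2] false OR false = false
[1.3.3] false AND false = false
[1.3] true OR false OR false = true
[1] true AND true AND true = true
[root] NOT true = false
Overall: false → denied

Denied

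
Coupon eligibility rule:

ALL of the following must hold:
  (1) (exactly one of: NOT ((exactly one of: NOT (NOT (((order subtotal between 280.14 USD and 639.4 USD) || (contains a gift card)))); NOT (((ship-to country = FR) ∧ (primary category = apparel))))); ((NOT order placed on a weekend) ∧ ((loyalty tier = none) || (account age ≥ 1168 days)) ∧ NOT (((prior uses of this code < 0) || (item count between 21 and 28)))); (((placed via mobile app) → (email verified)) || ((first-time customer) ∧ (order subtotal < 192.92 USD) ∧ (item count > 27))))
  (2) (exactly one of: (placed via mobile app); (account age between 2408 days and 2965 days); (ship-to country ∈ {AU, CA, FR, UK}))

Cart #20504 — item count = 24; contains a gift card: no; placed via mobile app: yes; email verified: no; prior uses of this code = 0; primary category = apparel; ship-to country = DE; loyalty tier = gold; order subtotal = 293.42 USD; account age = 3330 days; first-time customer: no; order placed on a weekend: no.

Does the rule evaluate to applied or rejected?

Atomic conditions:
  order subtotal between 280.14 USD and 639.4 USD: 293.42 in [280.14, 639.4] is true
  contains a gift card: no → false
  ship-to country = FR: DE == FR is false
  primary category = apparel: apparel == apparel is true
  NOT order placed on a weekend: no → true
  loyalty tier = none: gold == none is false
  account age ≥ 1168 days: 3330 ≥ 1168 is true
  prior uses of this code < 0: 0 < 0 is false
  item count between 21 and 28: 24 in [21, 28] is true
  placed via mobile app: yes → true
  email verified: no → false
  first-time customer: no → false
  order subtotal < 192.92 USD: 293.42 < 192.92 is false
  item count > 27: 24 > 27 is false
  account age between 2408 days and 2965 days: 3330 in [2408, 2965] is false
  ship-to country ∈ {AU, CA, FR, UK}: DE is not in the set → false
Combine:
[1.1.1.1.1.1] true OR false = true
[1.1.1.1.1] NOT true = false
[1.1.1.1] NOT false = true
[1.1.1.2.1] false AND true = false
[1.1.1.2] NOT false = true
[1.1.1] exactly-one(true, true) = false
[1.1] NOT false = true
[1.2.2] false OR true = true
[1.2.3.1] false OR true = true
[1.2.3] NOT true = false
[1.2] true AND true AND false = false
[1.3.1] true → false = false
[1.3.2] false AND false AND false = false
[1.3] false OR false = false
[1] exactly-one(true, false, false) = true
[2] exactly-one(true, false, false) = true
[root] true AND true = true
Overall: true → applied

Applied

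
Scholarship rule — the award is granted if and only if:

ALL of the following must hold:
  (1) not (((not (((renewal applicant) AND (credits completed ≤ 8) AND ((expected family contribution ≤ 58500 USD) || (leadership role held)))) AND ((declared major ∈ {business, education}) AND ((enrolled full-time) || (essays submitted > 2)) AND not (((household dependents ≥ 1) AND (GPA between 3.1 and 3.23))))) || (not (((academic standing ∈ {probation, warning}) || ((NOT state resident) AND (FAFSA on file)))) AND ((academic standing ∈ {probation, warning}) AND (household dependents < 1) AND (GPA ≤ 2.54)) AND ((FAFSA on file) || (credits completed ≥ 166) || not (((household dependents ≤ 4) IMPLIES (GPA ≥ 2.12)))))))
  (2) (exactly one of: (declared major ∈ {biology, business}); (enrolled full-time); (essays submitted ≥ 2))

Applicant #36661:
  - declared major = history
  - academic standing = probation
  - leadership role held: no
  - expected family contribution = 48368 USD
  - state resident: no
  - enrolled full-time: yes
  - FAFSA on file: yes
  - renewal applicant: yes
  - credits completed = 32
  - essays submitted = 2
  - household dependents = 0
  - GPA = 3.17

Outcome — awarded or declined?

Atomic conditions:
  renewal applicant: yes → true
  credits completed ≤ 8: 32 ≤ 8 is false
  expected family contribution ≤ 58500 USD: 48368 ≤ 58500 is true
  leadership role held: no → false
  declared major ∈ {business, education}: history is not in the set → false
  enrolled full-time: yes → true
  essays submitted > 2: 2 > 2 is false
  household dependents ≥ 1: 0 ≥ 1 is false
  GPA between 3.1 and 3.23: 3.17 in [3.1, 3.23] is true
  academic standing ∈ {probation, warning}: probation is in the set → true
  NOT state resident: no → true
  FAFSA on file: yes → true
  household dependents < 1: 0 < 1 is true
  GPA ≤ 2.54: 3.17 ≤ 2.54 is false
  credits completed ≥ 166: 32 ≥ 166 is false
  household dependents ≤ 4: 0 ≤ 4 is true
  GPA ≥ 2.12: 3.17 ≥ 2.12 is true
  declared major ∈ {biology, business}: history is not in the set → false
  essays submitted ≥ 2: 2 ≥ 2 is true
Combine:
[1.1.1.1.1.3] true OR false = true
[1.1.1.1.1] true AND false AND true = false
[1.1.1.1] NOT false = true
[1.1.1.2.2] true OR false = true
[1.1.1.2.3.1] false AND true = false
[1.1.1.2.3] NOT false = true
[1.1.1.2] false AND true AND true = false
[1.1.1] true AND false = false
[1.1.2.1.1.2] true AND true = true
[1.1.2.1.1] true OR true = true
[1.1.2.1] NOT true = false
[1.1.2.2] true AND true AND false = false
[1.1.2.3.3.1] true → true = true
[1.1.2.3.3] NOT true = false
[1.1.2.3] true OR false OR false = true
[1.1.2] false AND false AND true = false
[1.1] false OR false = false
[1] NOT false = true
[2] exactly-one(false, true, true) = false
[root] true AND false = false
Overall: false → declined

Declined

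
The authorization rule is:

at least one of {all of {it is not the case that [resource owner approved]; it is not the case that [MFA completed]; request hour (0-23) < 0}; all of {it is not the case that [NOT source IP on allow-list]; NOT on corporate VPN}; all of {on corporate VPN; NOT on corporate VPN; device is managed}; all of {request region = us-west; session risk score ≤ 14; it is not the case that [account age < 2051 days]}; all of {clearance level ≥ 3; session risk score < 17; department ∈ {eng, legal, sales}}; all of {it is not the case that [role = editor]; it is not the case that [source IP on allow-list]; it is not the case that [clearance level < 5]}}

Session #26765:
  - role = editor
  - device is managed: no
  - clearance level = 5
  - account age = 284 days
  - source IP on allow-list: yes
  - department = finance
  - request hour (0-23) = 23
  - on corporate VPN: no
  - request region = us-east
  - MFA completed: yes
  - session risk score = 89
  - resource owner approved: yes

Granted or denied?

Granted

Atomic conditions:
  resource owner approved: yes → true
  MFA completed: yes → true
  request hour (0-23) < 0: 23 < 0 is false
  NOT source IP on allow-list: yes → false
  NOT on corporate VPN: no → true
  on corporate VPN: no → false
  device is managed: no → false
  request region = us-west: us-east == us-west is false
  session risk score ≤ 14: 89 ≤ 14 is false
  account age < 2051 days: 284 < 2051 is true
  clearance level ≥ 3: 5 ≥ 3 is true
  session risk score < 17: 89 < 17 is false
  department ∈ {eng, legal, sales}: finance is not in the set → false
  role = editor: editor == editor is true
  source IP on allow-list: yes → true
  clearance level < 5: 5 < 5 is false
Combine:
[1.1] NOT true = false
[1.2] NOT true = false
[1] false AND false AND false = false
[2.1] NOT false = true
[2] true AND true = true
[3] false AND true AND false = false
[4.3] NOT true = false
[4] false AND false AND false = false
[5] true AND false AND false = false
[6.1] NOT true = false
[6.2] NOT true = false
[6.3] NOT false = true
[6] false AND false AND true = false
[root] false OR true OR false OR false OR false OR false = true
Overall: true → granted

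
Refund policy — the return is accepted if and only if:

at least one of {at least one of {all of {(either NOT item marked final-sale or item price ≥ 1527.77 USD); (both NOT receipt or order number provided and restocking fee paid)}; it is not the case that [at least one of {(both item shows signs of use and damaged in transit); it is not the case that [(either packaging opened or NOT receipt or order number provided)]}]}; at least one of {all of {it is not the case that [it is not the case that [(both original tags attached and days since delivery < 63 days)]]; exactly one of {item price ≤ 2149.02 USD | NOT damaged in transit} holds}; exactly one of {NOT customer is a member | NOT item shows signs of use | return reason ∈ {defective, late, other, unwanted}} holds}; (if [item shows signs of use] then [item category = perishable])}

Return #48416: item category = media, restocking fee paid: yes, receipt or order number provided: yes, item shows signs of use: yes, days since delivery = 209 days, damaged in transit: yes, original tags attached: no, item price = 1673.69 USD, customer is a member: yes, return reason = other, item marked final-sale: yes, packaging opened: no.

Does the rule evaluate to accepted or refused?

Atomic conditions:
  NOT item marked final-sale: yes → false
  item price ≥ 1527.77 USD: 1673.69 ≥ 1527.77 is true
  NOT receipt or order number provided: yes → false
  restocking fee paid: yes → true
  item shows signs of use: yes → true
  damaged in transit: yes → true
  packaging opened: no → false
  original tags attached: no → false
  days since delivery < 63 days: 209 < 63 is false
  item price ≤ 2149.02 USD: 1673.69 ≤ 2149.02 is true
  NOT damaged in transit: yes → false
  NOT customer is a member: yes → false
  NOT item shows signs of use: yes → false
  return reason ∈ {defective, late, other, unwanted}: other is in the set → true
  item category = perishable: media == perishable is false
Combine:
[1.1.1] false OR true = true
[1.1.2] false AND true = false
[1.1] true AND false = false
[1.2.1.1] true AND true = true
[1.2.1.2.1] false OR false = false
[1.2.1.2] NOT false = true
[1.2.1] true OR true = true
[1.2] NOT true = false
[1] false OR false = false
[2.1.1.1.1] false AND false = false
[2.1.1.1] NOT false = true
[2.1.1] NOT true = false
[2.1.2] exactly-one(true, false) = true
[2.1] false AND true = false
[2.2] exactly-one(false, false, true) = true
[2] false OR true = true
[3] true → false = false
[root] false OR true OR false = true
Overall: true → accepted

Accepted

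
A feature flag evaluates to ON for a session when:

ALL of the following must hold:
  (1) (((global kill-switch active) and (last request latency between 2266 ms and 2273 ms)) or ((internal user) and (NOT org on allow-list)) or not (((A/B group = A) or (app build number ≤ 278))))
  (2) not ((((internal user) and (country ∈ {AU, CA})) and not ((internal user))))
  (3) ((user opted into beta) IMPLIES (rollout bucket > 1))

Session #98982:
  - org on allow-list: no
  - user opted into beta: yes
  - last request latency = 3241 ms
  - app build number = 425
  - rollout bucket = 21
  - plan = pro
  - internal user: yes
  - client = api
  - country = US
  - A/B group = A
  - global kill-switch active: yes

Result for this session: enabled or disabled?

Atomic conditions:
  global kill-switch active: yes → true
  last request latency between 2266 ms and 2273 ms: 3241 in [2266, 2273] is false
  internal user: yes → true
  NOT org on allow-list: no → true
  A/B group = A: A == A is true
  app build number ≤ 278: 425 ≤ 278 is false
  country ∈ {AU, CA}: US is not in the set → false
  user opted into beta: yes → true
  rollout bucket > 1: 21 > 1 is true
Combine:
[1.1] true AND false = false
[1.2] true AND true = true
[1.3.1] true OR false = true
[1.3] NOT true = false
[1] false OR true OR false = true
[2.1.1] true AND false = false
[2.1.2] NOT true = false
[2.1] false AND false = false
[2] NOT false = true
[3] true → true = true
[root] true AND true AND true = true
Overall: true → enabled

Enabled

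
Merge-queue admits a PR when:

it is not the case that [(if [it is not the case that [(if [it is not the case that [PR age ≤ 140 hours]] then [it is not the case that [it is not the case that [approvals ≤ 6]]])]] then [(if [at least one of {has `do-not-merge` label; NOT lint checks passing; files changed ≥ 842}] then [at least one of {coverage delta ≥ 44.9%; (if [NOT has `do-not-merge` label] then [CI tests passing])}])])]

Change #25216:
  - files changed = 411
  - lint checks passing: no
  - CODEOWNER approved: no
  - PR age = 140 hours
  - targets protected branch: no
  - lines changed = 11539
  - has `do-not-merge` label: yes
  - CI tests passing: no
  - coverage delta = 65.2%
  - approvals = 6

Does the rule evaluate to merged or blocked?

Blocked

Atomic conditions:
  PR age ≤ 140 hours: 140 ≤ 140 is true
  approvals ≤ 6: 6 ≤ 6 is true
  has `do-not-merge` label: yes → true
  NOT lint checks passing: no → true
  files changed ≥ 842: 411 ≥ 842 is false
  coverage delta ≥ 44.9%: 65.2 ≥ 44.9 is true
  NOT has `do-not-merge` label: yes → false
  CI tests passing: no → false
Combine:
[1.1.1.1] NOT true = false
[1.1.1.2.1] NOT true = false
[1.1.1.2] NOT false = true
[1.1.1] false → true (antecedent false ⇒ implication holds) = true
[1.1] NOT true = false
[1.2.1] true OR true OR false = true
[1.2.2.2] false → false (antecedent false ⇒ implication holds) = true
[1.2.2] true OR true = true
[1.2] true → true = true
[1] false → true (antecedent false ⇒ implication holds) = true
[root] NOT true = false
Overall: false → blocked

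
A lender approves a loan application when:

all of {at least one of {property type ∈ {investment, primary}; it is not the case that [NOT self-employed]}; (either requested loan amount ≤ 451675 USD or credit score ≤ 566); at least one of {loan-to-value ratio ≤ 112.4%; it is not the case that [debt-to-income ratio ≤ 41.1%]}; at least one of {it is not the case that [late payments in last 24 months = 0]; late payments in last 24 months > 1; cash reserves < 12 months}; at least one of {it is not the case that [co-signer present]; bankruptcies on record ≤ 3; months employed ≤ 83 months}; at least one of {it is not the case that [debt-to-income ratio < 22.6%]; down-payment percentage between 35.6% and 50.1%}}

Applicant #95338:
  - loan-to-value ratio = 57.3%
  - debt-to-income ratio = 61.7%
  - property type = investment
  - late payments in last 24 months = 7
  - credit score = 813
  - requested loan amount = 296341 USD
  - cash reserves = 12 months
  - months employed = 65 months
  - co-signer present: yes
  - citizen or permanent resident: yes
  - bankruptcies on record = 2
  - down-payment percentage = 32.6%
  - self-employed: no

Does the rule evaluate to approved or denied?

Approved

Atomic conditions:
  property type ∈ {investment, primary}: investment is in the set → true
  NOT self-employed: no → true
  requested loan amount ≤ 451675 USD: 296341 ≤ 451675 is true
  credit score ≤ 566: 813 ≤ 566 is false
  loan-to-value ratio ≤ 112.4%: 57.3 ≤ 112.4 is true
  debt-to-income ratio ≤ 41.1%: 61.7 ≤ 41.1 is false
  late payments in last 24 months = 0: 7 == 0 is false
  late payments in last 24 months > 1: 7 > 1 is true
  cash reserves < 12 months: 12 < 12 is false
  co-signer present: yes → true
  bankruptcies on record ≤ 3: 2 ≤ 3 is true
  months employed ≤ 83 months: 65 ≤ 83 is true
  debt-to-income ratio < 22.6%: 61.7 < 22.6 is false
  down-payment percentage between 35.6% and 50.1%: 32.6 in [35.6, 50.1] is false
Combine:
[1.2] NOT true = false
[1] true OR false = true
[2] true OR false = true
[3.2] NOT false = true
[3] true OR true = true
[4.1] NOT false = true
[4] true OR true OR false = true
[5.1] NOT true = false
[5] false OR true OR true = true
[6.1] NOT false = true
[6] true OR false = true
[root] true AND true AND true AND true AND true AND true = true
Overall: true → approved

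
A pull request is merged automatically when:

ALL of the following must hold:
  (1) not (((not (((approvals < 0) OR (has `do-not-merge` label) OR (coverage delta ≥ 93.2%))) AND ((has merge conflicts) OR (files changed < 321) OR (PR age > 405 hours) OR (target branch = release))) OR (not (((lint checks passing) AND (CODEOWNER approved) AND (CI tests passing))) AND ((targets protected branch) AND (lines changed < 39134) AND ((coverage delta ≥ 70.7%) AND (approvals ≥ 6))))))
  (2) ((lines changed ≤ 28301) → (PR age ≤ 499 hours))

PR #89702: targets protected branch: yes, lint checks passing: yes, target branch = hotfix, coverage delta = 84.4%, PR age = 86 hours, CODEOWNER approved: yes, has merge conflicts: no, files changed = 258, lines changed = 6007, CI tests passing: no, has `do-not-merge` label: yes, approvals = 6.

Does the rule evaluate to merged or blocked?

Blocked

Atomic conditions:
  approvals < 0: 6 < 0 is false
  has `do-not-merge` label: yes → true
  coverage delta ≥ 93.2%: 84.4 ≥ 93.2 is false
  has merge conflicts: no → false
  files changed < 321: 258 < 321 is true
  PR age > 405 hours: 86 > 405 is false
  target branch = release: hotfix == release is false
  lint checks passing: yes → true
  CODEOWNER approved: yes → true
  CI tests passing: no → false
  targets protected branch: yes → true
  lines changed < 39134: 6007 < 39134 is true
  coverage delta ≥ 70.7%: 84.4 ≥ 70.7 is true
  approvals ≥ 6: 6 ≥ 6 is true
  lines changed ≤ 28301: 6007 ≤ 28301 is true
  PR age ≤ 499 hours: 86 ≤ 499 is true
Combine:
[1.1.1.1.1] false OR true OR false = true
[1.1.1.1] NOT true = false
[1.1.1.2] false OR true OR false OR false = true
[1.1.1] false AND true = false
[1.1.2.1.1] true AND true AND false = false
[1.1.2.1] NOT false = true
[1.1.2.2.3] true AND true = true
[1.1.2.2] true AND true AND true = true
[1.1.2] true AND true = true
[1.1] false OR true = true
[1] NOT true = false
[2] true → true = true
[root] false AND true = false
Overall: false → blocked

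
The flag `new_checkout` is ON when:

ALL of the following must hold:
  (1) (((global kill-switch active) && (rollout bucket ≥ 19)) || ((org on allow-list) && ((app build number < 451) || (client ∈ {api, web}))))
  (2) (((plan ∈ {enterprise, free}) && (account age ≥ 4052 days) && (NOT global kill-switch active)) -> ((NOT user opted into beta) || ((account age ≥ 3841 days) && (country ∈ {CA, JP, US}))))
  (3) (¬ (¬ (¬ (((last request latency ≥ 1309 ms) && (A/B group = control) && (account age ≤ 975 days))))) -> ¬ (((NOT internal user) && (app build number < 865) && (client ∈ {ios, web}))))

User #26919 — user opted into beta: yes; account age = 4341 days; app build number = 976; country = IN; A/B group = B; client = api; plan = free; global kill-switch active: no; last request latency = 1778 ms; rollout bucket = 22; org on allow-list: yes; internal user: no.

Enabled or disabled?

Atomic conditions:
  global kill-switch active: no → false
  rollout bucket ≥ 19: 22 ≥ 19 is true
  org on allow-list: yes → true
  app build number < 451: 976 < 451 is false
  client ∈ {api, web}: api is in the set → true
  plan ∈ {enterprise, free}: free is in the set → true
  account age ≥ 4052 days: 4341 ≥ 4052 is true
  NOT global kill-switch active: no → true
  NOT user opted into beta: yes → false
  account age ≥ 3841 days: 4341 ≥ 3841 is true
  country ∈ {CA, JP, US}: IN is not in the set → false
  last request latency ≥ 1309 ms: 1778 ≥ 1309 is true
  A/B group = control: B == control is false
  account age ≤ 975 days: 4341 ≤ 975 is false
  NOT internal user: no → true
  app build number < 865: 976 < 865 is false
  client ∈ {ios, web}: api is not in the set → false
Combine:
[1.1] false AND true = false
[1.2.2] false OR true = true
[1.2] true AND true = true
[1] false OR true = true
[2.1] true AND true AND true = true
[2.2.2] true AND false = false
[2.2] false OR false = false
[2] true → false = false
[3.1.1.1.1] true AND false AND false = false
[3.1.1.1] NOT false = true
[3.1.1] NOT true = false
[3.1] NOT false = true
[3.2.1] true AND false AND false = false
[3.2] NOT false = true
[3] true → true = true
[root] true AND false AND true = false
Overall: false → disabled

Disabled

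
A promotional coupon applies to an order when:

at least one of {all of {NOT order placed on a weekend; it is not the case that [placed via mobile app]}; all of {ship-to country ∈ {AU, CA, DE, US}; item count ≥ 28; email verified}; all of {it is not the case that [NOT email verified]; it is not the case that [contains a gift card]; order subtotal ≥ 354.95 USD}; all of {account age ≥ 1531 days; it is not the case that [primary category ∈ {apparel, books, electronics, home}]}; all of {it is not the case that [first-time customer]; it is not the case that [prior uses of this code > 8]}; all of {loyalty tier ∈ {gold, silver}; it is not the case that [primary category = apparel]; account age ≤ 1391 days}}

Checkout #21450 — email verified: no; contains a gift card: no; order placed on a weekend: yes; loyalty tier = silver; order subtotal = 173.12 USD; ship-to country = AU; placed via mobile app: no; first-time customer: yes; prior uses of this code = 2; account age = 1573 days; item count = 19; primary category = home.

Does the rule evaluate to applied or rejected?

Atomic conditions:
  NOT order placed on a weekend: yes → false
  placed via mobile app: no → false
  ship-to country ∈ {AU, CA, DE, US}: AU is in the set → true
  item count ≥ 28: 19 ≥ 28 is false
  email verified: no → false
  NOT email verified: no → true
  contains a gift card: no → false
  order subtotal ≥ 354.95 USD: 173.12 ≥ 354.95 is false
  account age ≥ 1531 days: 1573 ≥ 1531 is true
  primary category ∈ {apparel, books, electronics, home}: home is in the set → true
  first-time customer: yes → true
  prior uses of this code > 8: 2 > 8 is false
  loyalty tier ∈ {gold, silver}: silver is in the set → true
  primary category = apparel: home == apparel is false
  account age ≤ 1391 days: 1573 ≤ 1391 is false
Combine:
[1.2] NOT false = true
[1] false AND true = false
[2] true AND false AND false = false
[3.1] NOT true = false
[3.2] NOT false = true
[3] false AND true AND false = false
[4.2] NOT true = false
[4] true AND false = false
[5.1] NOT true = false
[5.2] NOT false = true
[5] false AND true = false
[6.2] NOT false = true
[6] true AND true AND false = false
[root] false OR false OR false OR false OR false OR false = false
Overall: false → rejected

Rejected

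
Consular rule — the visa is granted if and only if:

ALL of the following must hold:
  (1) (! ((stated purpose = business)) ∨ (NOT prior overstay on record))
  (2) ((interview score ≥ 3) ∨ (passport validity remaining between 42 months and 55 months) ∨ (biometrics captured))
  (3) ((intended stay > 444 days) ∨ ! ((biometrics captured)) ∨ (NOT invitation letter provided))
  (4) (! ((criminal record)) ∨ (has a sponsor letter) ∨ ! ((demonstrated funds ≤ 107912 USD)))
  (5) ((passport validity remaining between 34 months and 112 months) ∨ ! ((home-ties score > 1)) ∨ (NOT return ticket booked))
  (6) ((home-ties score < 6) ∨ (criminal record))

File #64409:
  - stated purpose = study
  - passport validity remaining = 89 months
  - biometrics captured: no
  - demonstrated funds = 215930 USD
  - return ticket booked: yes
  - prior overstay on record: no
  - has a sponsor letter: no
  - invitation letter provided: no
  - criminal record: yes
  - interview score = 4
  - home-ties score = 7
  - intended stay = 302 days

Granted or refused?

Granted

Atomic conditions:
  stated purpose = business: study == business is false
  NOT prior overstay on record: no → true
  interview score ≥ 3: 4 ≥ 3 is true
  passport validity remaining between 42 months and 55 months: 89 in [42, 55] is false
  biometrics captured: no → false
  intended stay > 444 days: 302 > 444 is false
  NOT invitation letter provided: no → true
  criminal record: yes → true
  has a sponsor letter: no → false
  demonstrated funds ≤ 107912 USD: 215930 ≤ 107912 is false
  passport validity remaining between 34 months and 112 months: 89 in [34, 112] is true
  home-ties score > 1: 7 > 1 is true
  NOT return ticket booked: yes → false
  home-ties score < 6: 7 < 6 is false
Combine:
[1.1] NOT false = true
[1] true OR true = true
[2] true OR false OR false = true
[3.2] NOT false = true
[3] false OR true OR true = true
[4.1] NOT true = false
[4.3] NOT false = true
[4] false OR false OR true = true
[5.2] NOT true = false
[5] true OR false OR false = true
[6] false OR true = true
[root] true AND true AND true AND true AND true AND true = true
Overall: true → granted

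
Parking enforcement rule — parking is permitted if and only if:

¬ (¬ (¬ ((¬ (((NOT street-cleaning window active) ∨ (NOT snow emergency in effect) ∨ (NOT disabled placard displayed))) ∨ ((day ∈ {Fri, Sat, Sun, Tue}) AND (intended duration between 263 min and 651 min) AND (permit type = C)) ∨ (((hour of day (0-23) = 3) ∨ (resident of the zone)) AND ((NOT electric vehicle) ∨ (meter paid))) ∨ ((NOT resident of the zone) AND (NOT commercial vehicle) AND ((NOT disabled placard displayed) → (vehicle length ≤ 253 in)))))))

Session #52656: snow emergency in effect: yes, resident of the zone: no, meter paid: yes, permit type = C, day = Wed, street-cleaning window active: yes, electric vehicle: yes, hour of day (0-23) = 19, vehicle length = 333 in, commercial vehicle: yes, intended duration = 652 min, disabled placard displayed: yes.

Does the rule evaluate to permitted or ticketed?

Ticketed

Atomic conditions:
  NOT street-cleaning window active: yes → false
  NOT snow emergency in effect: yes → false
  NOT disabled placard displayed: yes → false
  day ∈ {Fri, Sat, Sun, Tue}: Wed is not in the set → false
  intended duration between 263 min and 651 min: 652 in [263, 651] is false
  permit type = C: C == C is true
  hour of day (0-23) = 3: 19 == 3 is false
  resident of the zone: no → false
  NOT electric vehicle: yes → false
  meter paid: yes → true
  NOT resident of the zone: no → true
  NOT commercial vehicle: yes → false
  vehicle length ≤ 253 in: 333 ≤ 253 is false
Combine:
[1.1.1.1.1] false OR false OR false = false
[1.1.1.1] NOT false = true
[1.1.1.2] false AND false AND true = false
[1.1.1.3.1] false OR false = false
[1.1.1.3.2] false OR true = true
[1.1.1.3] false AND true = false
[1.1.1.4.3] false → false (antecedent false ⇒ implication holds) = true
[1.1.1.4] true AND false AND true = false
[1.1.1] true OR false OR false OR false = true
[1.1] NOT true = false
[1] NOT false = true
[root] NOT true = false
Overall: false → ticketed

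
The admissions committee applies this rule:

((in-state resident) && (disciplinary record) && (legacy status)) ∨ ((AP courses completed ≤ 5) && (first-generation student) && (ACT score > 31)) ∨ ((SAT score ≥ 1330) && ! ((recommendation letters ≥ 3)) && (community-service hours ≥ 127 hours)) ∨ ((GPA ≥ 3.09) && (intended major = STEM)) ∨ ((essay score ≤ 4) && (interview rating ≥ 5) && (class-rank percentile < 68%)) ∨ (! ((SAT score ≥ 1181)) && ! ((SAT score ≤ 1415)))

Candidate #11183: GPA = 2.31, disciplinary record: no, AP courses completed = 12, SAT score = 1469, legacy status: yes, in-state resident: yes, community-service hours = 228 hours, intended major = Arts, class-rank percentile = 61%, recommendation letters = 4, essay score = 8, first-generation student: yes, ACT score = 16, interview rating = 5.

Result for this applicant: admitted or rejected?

Atomic conditions:
  in-state resident: yes → true
  disciplinary record: no → false
  legacy status: yes → true
  AP courses completed ≤ 5: 12 ≤ 5 is false
  first-generation student: yes → true
  ACT score > 31: 16 > 31 is false
  SAT score ≥ 1330: 1469 ≥ 1330 is true
  recommendation letters ≥ 3: 4 ≥ 3 is true
  community-service hours ≥ 127 hours: 228 ≥ 127 is true
  GPA ≥ 3.09: 2.31 ≥ 3.09 is false
  intended major = STEM: Arts == STEM is false
  essay score ≤ 4: 8 ≤ 4 is false
  interview rating ≥ 5: 5 ≥ 5 is true
  class-rank percentile < 68%: 61 < 68 is true
  SAT score ≥ 1181: 1469 ≥ 1181 is true
  SAT score ≤ 1415: 1469 ≤ 1415 is false
Combine:
[1] true AND false AND true = false
[2] false AND true AND false = false
[3.2] NOT true = false
[3] true AND false AND true = false
[4] false AND false = false
[5] false AND true AND true = false
[6.1] NOT true = false
[6.2] NOT false = true
[6] false AND true = false
[root] false OR false OR false OR false OR false OR false = false
Overall: false → rejected

Rejected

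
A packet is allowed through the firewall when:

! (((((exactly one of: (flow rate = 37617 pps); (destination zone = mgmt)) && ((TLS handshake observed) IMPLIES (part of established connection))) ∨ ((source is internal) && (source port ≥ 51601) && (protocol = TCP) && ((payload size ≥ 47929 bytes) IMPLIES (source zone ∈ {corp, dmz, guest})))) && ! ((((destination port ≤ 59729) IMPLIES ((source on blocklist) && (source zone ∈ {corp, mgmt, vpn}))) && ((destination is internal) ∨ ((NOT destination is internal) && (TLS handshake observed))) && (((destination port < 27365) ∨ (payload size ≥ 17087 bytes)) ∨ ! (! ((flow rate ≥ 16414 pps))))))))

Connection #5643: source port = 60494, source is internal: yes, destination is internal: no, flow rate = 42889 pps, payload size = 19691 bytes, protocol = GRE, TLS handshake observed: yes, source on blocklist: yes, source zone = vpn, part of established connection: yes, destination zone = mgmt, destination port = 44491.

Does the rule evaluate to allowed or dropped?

Atomic conditions:
  flow rate = 37617 pps: 42889 == 37617 is false
  destination zone = mgmt: mgmt == mgmt is true
  TLS handshake observed: yes → true
  part of established connection: yes → true
  source is internal: yes → true
  source port ≥ 51601: 60494 ≥ 51601 is true
  protocol = TCP: GRE == TCP is false
  payload size ≥ 47929 bytes: 19691 ≥ 47929 is false
  source zone ∈ {corp, dmz, guest}: vpn is not in the set → false
  destination port ≤ 59729: 44491 ≤ 59729 is true
  source on blocklist: yes → true
  source zone ∈ {corp, mgmt, vpn}: vpn is in the set → true
  destination is internal: no → false
  NOT destination is internal: no → true
  destination port < 27365: 44491 < 27365 is false
  payload size ≥ 17087 bytes: 19691 ≥ 17087 is true
  flow rate ≥ 16414 pps: 42889 ≥ 16414 is true
Combine:
[1.1.1.1] exactly-one(false, true) = true
[1.1.1.2] true → true = true
[1.1.1] true AND true = true
[1.1.2.4] false → false (antecedent false ⇒ implication holds) = true
[1.1.2] true AND true AND false AND true = false
[1.1] true OR false = true
[1.2.1.1.2] true AND true = true
[1.2.1.1] true → true = true
[1.2.1.2.2] true AND true = true
[1.2.1.2] false OR true = true
[1.2.1.3.1] false OR true = true
[1.2.1.3.2.1] NOT true = false
[1.2.1.3.2] NOT false = true
[1.2.1.3] true OR true = true
[1.2.1] true AND true AND true = true
[1.2] NOT true = false
[1] true AND false = false
[root] NOT false = true
Overall: true → allowed

Allowed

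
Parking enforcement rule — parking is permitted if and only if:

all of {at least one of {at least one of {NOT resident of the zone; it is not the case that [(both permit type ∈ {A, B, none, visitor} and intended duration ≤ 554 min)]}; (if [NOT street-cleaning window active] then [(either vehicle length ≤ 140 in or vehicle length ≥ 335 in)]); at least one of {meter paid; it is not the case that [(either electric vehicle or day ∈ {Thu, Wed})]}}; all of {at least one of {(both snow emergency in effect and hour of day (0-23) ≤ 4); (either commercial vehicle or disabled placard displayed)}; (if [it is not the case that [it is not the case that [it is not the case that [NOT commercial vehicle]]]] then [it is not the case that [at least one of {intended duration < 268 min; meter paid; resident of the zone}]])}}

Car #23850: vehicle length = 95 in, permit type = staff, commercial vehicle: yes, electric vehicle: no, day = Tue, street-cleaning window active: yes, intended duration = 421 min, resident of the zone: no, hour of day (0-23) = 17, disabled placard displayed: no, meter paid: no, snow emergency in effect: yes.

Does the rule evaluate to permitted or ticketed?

Atomic conditions:
  NOT resident of the zone: no → true
  permit type ∈ {A, B, none, visitor}: staff is not in the set → false
  intended duration ≤ 554 min: 421 ≤ 554 is true
  NOT street-cleaning window active: yes → false
  vehicle length ≤ 140 in: 95 ≤ 140 is true
  vehicle length ≥ 335 in: 95 ≥ 335 is false
  meter paid: no → false
  electric vehicle: no → false
  day ∈ {Thu, Wed}: Tue is not in the set → false
  snow emergency in effect: yes → true
  hour of day (0-23) ≤ 4: 17 ≤ 4 is false
  commercial vehicle: yes → true
  disabled placard displayed: no → false
  NOT commercial vehicle: yes → false
  intended duration < 268 min: 421 < 268 is false
  resident of the zone: no → false
Combine:
[1.1.2.1] false AND true = false
[1.1.2] NOT false = true
[1.1] true OR true = true
[1.2.2] true OR false = true
[1.2] false → true (antecedent false ⇒ implication holds) = true
[1.3.2.1] false OR false = false
[1.3.2] NOT false = true
[1.3] false OR true = true
[1] true OR true OR true = true
[2.1.1] true AND false = false
[2.1.2] true OR false = true
[2.1] false OR true = true
[2.2.1.1.1] NOT false = true
[2.2.1.1] NOT true = false
[2.2.1] NOT false = true
[2.2.2.1] false OR false OR false = false
[2.2.2] NOT false = true
[2.2] true → true = true
[2] true AND true = true
[root] true AND true = true
Overall: true → permitted

Permitted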